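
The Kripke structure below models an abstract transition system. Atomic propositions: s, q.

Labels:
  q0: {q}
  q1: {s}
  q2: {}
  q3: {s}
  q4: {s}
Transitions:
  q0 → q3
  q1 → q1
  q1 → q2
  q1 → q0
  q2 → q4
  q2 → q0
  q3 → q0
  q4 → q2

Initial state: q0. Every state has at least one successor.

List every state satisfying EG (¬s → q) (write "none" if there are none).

States satisfying ¬s → q: {q0, q1, q3, q4}.
States satisfying EG (¬s → q): {q0, q1, q3}.

{q0, q1, q3}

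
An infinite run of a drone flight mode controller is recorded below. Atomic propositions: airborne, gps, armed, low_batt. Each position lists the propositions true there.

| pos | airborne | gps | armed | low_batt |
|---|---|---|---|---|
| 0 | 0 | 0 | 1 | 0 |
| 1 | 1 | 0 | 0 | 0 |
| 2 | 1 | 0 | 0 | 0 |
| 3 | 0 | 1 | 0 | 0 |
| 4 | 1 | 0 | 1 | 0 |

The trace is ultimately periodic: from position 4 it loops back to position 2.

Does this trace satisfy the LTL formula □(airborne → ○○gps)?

airborne → ○○gps must hold at every position from 0 onward. It fails at position 2, so □(airborne → ○○gps) is false.
Positions where airborne holds: 1, 2, 4.
Check ○○gps at each: 1→ok, 2→fails, 4→ok.

No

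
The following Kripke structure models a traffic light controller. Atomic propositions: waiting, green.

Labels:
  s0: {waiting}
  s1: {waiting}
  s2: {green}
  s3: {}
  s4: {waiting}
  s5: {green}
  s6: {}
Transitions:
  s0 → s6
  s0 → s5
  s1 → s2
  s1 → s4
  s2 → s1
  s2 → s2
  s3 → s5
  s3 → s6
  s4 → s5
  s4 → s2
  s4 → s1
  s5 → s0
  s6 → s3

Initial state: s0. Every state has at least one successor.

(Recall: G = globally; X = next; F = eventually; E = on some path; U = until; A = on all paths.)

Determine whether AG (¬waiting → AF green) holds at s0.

Violated

States satisfying ¬waiting → AF green: {s0, s1, s2, s4, s5}.
States satisfying AG (¬waiting → AF green): ∅.
s3 is reachable from s0 and violates ¬waiting → AF green, so AG fails at s0.
s0 ∉ Sat(AG (¬waiting → AF green)).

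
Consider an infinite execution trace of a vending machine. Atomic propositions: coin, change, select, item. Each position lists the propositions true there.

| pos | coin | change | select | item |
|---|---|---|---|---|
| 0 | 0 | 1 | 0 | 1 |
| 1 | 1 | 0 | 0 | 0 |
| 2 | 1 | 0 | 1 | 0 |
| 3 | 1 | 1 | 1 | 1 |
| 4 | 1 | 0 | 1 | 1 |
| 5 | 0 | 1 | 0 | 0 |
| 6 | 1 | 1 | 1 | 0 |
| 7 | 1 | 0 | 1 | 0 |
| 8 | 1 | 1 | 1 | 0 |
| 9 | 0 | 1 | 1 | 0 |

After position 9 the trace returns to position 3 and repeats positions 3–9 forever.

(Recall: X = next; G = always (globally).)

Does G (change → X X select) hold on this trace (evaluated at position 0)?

Does not hold

change → X X select must hold at every position from 0 onward. It fails at position 3, so G (change → X X select) is false.
Positions where change holds: 0, 3, 5, 6, 8, 9.
Check X X select at each: 0→ok, 3→fails, 5→ok, 6→ok, 8→ok, 9→ok.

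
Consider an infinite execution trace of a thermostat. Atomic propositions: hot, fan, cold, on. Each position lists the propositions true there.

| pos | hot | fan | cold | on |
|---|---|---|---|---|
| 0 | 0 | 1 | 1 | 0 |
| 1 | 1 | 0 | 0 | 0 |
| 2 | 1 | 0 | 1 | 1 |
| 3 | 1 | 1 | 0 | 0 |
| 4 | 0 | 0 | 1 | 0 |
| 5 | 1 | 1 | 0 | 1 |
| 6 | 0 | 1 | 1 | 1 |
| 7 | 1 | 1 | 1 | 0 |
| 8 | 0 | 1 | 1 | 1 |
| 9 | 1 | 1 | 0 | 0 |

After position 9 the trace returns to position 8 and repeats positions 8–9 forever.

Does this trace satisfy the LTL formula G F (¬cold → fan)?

F (¬cold → fan) holds at every position 0..9, and those are all positions ever visited, so G F (¬cold → fan) holds.

Holds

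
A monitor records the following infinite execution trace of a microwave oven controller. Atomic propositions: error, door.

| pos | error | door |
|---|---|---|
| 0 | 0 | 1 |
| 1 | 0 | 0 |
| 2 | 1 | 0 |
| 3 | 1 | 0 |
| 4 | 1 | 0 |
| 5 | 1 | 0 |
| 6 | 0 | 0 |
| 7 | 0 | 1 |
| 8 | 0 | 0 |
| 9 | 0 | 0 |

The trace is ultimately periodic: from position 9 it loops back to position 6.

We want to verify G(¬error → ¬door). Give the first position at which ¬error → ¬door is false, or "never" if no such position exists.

0

At position 0 the labels are {door}, so ¬error → ¬door is false there. This is the first violation.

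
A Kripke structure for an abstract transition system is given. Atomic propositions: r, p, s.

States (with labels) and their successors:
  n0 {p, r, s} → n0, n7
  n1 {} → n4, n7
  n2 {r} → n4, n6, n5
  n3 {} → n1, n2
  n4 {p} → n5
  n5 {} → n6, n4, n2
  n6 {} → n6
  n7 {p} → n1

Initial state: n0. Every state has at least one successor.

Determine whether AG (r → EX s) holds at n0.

Violated

States satisfying r → EX s: {n0, n1, n3, n4, n5, n6, n7}.
States satisfying AG (r → EX s): {n6}.
n2 is reachable from n0 and violates r → EX s, so AG fails at n0.
n0 ∉ Sat(AG (r → EX s)).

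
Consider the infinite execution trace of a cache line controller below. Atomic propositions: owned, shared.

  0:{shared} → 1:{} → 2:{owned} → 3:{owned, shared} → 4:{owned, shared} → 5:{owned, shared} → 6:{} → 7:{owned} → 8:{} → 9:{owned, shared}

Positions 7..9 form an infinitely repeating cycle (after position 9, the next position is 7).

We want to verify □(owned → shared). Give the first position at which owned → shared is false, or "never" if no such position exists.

Check owned → shared at each position in order: 0 ✓, 1 ✓.
At position 2 the labels are {owned}, so owned → shared is false there. This is the first violation.

2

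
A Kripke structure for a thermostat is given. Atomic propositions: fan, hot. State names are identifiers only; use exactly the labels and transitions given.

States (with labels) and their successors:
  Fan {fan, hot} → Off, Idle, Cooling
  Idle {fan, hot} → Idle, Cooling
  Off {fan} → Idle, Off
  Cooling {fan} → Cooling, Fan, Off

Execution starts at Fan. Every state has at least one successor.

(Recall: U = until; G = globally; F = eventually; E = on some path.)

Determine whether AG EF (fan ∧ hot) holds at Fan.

States satisfying EF (fan ∧ hot): {Fan, Idle, Off, Cooling}.
States satisfying AG EF (fan ∧ hot): {Fan, Idle, Off, Cooling}.
Every state reachable from Fan satisfies EF (fan ∧ hot).
Fan ∈ Sat(AG EF (fan ∧ hot)).

Satisfied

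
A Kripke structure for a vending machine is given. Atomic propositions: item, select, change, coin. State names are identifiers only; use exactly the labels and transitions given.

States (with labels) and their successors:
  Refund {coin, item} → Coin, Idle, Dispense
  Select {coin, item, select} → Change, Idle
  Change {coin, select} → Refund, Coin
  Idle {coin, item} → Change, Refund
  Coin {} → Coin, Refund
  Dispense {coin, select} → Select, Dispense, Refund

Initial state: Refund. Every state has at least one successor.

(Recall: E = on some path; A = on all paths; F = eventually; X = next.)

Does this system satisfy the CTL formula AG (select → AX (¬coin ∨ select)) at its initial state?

Violated

States satisfying select → AX (¬coin ∨ select): {Refund, Idle, Coin}.
States satisfying AG (select → AX (¬coin ∨ select)): ∅.
Change is reachable from Refund and violates select → AX (¬coin ∨ select), so AG fails at Refund.
Refund ∉ Sat(AG (select → AX (¬coin ∨ select))).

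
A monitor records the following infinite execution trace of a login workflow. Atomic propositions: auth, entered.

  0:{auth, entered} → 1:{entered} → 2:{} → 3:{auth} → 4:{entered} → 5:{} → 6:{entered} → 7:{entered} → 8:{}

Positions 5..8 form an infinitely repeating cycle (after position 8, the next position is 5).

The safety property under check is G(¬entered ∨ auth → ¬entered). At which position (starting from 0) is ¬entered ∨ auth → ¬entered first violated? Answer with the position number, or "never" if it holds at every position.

At position 0 the labels are {auth, entered}, so ¬entered ∨ auth → ¬entered is false there. This is the first violation.

0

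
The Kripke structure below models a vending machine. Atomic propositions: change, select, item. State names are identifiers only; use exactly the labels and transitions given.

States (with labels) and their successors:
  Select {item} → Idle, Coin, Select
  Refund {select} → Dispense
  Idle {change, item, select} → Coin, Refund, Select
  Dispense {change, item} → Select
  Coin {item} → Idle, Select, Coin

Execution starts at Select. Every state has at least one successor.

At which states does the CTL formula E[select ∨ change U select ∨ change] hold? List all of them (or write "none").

States satisfying select ∨ change: {Refund, Idle, Dispense}.
States satisfying E[select ∨ change U select ∨ change]: {Refund, Idle, Dispense}.

{Refund, Idle, Dispense}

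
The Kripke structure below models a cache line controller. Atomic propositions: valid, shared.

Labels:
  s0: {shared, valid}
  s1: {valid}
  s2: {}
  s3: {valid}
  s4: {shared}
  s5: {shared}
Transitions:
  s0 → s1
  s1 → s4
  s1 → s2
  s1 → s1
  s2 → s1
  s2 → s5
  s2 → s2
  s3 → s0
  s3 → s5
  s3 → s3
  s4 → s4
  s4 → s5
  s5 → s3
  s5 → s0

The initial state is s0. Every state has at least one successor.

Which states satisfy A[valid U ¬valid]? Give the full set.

{s2, s4, s5}

States satisfying valid: {s0, s1, s3}.
States satisfying ¬valid: {s2, s4, s5}.
States satisfying A[valid U ¬valid]: {s2, s4, s5}.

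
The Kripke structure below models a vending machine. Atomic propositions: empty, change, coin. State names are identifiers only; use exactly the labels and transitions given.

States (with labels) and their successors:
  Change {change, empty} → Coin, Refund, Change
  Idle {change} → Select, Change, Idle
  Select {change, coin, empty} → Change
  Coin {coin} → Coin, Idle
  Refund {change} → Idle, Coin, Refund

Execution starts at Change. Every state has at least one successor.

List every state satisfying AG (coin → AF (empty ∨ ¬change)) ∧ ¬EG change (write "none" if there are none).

States satisfying coin → AF (empty ∨ ¬change): {Change, Idle, Select, Coin, Refund}.
States satisfying AG (coin → AF (empty ∨ ¬change)): {Change, Idle, Select, Coin, Refund}.
States satisfying change: {Change, Idle, Select, Refund}.
States satisfying EG change: {Change, Idle, Select, Refund}.
States satisfying ¬EG change: {Coin}.
States satisfying AG (coin → AF (empty ∨ ¬change)) ∧ ¬EG change: {Coin}.

{Coin}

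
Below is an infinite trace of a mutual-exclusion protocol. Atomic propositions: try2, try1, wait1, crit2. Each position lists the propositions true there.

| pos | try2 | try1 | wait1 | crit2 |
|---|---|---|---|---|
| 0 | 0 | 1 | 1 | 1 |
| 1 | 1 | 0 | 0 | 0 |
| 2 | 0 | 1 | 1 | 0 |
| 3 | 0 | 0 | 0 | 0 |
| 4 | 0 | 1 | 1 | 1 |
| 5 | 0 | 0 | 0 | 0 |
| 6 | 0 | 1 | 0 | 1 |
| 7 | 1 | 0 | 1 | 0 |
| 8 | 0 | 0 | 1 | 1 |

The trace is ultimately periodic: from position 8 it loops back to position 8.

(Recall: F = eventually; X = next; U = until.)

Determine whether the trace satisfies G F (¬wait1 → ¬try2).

Yes

F (¬wait1 → ¬try2) holds at every position 0..8, and those are all positions ever visited, so G F (¬wait1 → ¬try2) holds.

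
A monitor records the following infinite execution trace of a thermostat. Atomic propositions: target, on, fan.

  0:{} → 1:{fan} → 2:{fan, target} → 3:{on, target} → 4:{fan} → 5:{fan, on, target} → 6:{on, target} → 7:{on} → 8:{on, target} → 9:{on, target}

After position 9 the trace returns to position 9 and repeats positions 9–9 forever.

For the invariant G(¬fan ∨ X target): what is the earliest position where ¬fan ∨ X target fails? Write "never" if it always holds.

never

¬fan ∨ X target holds at every position 0..9, and those are all the positions the trace ever visits, so the invariant G(¬fan ∨ X target) is never violated.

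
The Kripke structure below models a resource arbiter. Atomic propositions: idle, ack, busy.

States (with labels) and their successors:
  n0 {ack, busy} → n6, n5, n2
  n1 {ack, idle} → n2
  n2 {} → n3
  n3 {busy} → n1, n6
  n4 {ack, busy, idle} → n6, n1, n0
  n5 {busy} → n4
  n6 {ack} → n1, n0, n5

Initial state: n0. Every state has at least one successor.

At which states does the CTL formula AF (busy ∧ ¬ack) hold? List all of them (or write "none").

States satisfying busy ∧ ¬ack: {n3, n5}.
States satisfying AF (busy ∧ ¬ack): {n1, n2, n3, n5}.

{n1, n2, n3, n5}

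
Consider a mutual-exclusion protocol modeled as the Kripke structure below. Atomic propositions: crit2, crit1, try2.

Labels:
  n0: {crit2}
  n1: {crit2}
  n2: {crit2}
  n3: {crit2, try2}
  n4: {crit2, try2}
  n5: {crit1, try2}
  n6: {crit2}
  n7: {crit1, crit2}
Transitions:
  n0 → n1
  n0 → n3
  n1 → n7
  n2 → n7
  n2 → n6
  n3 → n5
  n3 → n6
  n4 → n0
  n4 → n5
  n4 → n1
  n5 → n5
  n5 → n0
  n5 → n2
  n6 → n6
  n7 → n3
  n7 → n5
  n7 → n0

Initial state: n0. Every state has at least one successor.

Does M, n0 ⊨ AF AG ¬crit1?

States satisfying AG ¬crit1: {n6}.
States satisfying AF AG ¬crit1: {n6}.
There is a path from n0 along which AG ¬crit1 never holds.
n0 ∉ Sat(AF AG ¬crit1).

No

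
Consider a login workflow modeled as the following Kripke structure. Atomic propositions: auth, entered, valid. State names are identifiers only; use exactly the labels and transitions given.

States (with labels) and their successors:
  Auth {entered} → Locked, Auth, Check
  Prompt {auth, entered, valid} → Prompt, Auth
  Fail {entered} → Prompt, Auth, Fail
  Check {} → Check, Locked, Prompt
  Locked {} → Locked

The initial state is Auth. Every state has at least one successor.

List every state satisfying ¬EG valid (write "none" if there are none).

{Auth, Fail, Check, Locked}

States satisfying valid: {Prompt}.
States satisfying EG valid: {Prompt}.
States satisfying ¬EG valid: {Auth, Fail, Check, Locked}.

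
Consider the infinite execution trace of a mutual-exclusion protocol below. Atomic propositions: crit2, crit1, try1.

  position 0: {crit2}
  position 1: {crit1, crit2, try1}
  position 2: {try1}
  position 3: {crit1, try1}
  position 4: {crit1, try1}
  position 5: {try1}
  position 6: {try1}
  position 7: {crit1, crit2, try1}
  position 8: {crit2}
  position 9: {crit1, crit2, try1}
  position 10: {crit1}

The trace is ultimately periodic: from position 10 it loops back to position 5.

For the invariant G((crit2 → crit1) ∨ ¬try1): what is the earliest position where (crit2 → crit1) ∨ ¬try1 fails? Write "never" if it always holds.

(crit2 → crit1) ∨ ¬try1 holds at every position 0..10, and those are all the positions the trace ever visits, so the invariant G((crit2 → crit1) ∨ ¬try1) is never violated.

never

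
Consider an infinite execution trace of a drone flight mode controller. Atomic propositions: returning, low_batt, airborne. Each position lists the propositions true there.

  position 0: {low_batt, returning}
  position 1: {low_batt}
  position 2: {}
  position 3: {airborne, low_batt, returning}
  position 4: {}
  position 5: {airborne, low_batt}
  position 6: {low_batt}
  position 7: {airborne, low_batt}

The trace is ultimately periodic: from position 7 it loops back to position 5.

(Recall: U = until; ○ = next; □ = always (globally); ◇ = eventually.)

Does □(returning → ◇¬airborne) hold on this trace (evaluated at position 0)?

returning → ◇¬airborne holds at every position 0..7, and those are all positions ever visited, so □(returning → ◇¬airborne) holds.
Positions where returning holds: 0, 3.
Check ◇¬airborne at each: 0→ok, 3→ok.

Yes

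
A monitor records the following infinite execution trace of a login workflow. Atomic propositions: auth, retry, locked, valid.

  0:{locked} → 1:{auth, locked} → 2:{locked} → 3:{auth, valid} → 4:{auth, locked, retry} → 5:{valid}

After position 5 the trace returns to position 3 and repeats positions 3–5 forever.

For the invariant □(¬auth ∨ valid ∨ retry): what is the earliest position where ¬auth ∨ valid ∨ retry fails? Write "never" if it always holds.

Check ¬auth ∨ valid ∨ retry at each position in order: 0 ✓.
At position 1 the labels are {auth, locked}, so ¬auth ∨ valid ∨ retry is false there. This is the first violation.

1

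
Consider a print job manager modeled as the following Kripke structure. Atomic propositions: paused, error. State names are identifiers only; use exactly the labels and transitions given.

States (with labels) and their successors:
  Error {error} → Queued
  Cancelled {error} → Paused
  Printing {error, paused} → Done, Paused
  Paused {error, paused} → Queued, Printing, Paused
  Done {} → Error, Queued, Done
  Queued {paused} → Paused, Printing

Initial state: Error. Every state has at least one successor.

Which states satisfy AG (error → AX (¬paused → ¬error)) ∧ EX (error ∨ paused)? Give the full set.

{Error, Cancelled, Printing, Paused, Done, Queued}

States satisfying error → AX (¬paused → ¬error): {Error, Cancelled, Printing, Paused, Done, Queued}.
States satisfying AG (error → AX (¬paused → ¬error)): {Error, Cancelled, Printing, Paused, Done, Queued}.
States satisfying error ∨ paused: {Error, Cancelled, Printing, Paused, Queued}.
States satisfying EX (error ∨ paused): {Error, Cancelled, Printing, Paused, Done, Queued}.
States satisfying AG (error → AX (¬paused → ¬error)) ∧ EX (error ∨ paused): {Error, Cancelled, Printing, Paused, Done, Queued}.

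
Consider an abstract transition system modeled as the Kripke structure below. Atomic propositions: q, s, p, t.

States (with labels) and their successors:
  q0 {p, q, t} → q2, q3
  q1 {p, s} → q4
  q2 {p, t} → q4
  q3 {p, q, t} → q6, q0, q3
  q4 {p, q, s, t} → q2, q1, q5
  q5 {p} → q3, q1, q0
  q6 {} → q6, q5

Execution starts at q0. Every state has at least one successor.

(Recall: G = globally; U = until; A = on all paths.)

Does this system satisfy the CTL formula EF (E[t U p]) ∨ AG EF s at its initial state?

Holds

States satisfying E[t U p]: {q0, q1, q2, q3, q4, q5}.
States satisfying EF (E[t U p]): {q0, q1, q2, q3, q4, q5, q6}.
States satisfying EF s: {q0, q1, q2, q3, q4, q5, q6}.
States satisfying AG EF s: {q0, q1, q2, q3, q4, q5, q6}.
States satisfying EF (E[t U p]) ∨ AG EF s: {q0, q1, q2, q3, q4, q5, q6}.
q0 ∈ Sat(EF (E[t U p]) ∨ AG EF s).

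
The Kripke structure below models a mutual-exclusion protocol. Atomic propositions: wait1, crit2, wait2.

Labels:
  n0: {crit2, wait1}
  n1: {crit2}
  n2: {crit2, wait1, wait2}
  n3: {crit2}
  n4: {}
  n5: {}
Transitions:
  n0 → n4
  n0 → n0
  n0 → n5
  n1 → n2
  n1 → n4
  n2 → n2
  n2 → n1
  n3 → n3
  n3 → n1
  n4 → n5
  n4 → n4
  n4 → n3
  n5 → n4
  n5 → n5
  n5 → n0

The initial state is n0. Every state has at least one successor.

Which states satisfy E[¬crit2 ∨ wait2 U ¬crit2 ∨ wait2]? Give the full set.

{n2, n4, n5}

States satisfying ¬crit2 ∨ wait2: {n2, n4, n5}.
States satisfying E[¬crit2 ∨ wait2 U ¬crit2 ∨ wait2]: {n2, n4, n5}.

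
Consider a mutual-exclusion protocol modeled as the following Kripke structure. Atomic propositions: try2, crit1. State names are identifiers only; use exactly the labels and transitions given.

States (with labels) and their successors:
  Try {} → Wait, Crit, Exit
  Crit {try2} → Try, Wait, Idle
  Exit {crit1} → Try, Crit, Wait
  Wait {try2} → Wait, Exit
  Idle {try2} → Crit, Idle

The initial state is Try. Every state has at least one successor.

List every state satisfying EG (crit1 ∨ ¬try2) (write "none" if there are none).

States satisfying crit1 ∨ ¬try2: {Try, Exit}.
States satisfying EG (crit1 ∨ ¬try2): {Try, Exit}.

{Try, Exit}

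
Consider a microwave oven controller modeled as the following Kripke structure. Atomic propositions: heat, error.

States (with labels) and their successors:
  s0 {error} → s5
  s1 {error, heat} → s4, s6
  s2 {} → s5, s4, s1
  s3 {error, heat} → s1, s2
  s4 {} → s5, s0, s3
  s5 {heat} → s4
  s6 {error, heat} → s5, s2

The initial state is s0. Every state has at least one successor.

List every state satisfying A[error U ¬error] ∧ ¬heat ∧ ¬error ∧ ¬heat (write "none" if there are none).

States satisfying error: {s0, s1, s3, s6}.
States satisfying ¬error: {s2, s4, s5}.
States satisfying A[error U ¬error]: {s0, s1, s2, s3, s4, s5, s6}.
States satisfying ¬heat: {s0, s2, s4}.
States satisfying ¬heat ∧ ¬error: {s2, s4}.
States satisfying ¬heat ∧ ¬error ∧ ¬heat: {s2, s4}.
States satisfying A[error U ¬error] ∧ ¬heat ∧ ¬error ∧ ¬heat: {s2, s4}.

{s2, s4}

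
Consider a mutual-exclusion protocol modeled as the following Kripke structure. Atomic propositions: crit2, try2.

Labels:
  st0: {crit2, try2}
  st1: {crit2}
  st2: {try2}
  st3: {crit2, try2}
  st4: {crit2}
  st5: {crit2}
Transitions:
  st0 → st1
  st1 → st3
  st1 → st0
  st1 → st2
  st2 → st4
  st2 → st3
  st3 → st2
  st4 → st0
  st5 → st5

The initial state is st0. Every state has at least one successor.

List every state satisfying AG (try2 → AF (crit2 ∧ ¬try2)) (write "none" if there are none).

{st5}

States satisfying try2 → AF (crit2 ∧ ¬try2): {st0, st1, st4, st5}.
States satisfying AG (try2 → AF (crit2 ∧ ¬try2)): {st5}.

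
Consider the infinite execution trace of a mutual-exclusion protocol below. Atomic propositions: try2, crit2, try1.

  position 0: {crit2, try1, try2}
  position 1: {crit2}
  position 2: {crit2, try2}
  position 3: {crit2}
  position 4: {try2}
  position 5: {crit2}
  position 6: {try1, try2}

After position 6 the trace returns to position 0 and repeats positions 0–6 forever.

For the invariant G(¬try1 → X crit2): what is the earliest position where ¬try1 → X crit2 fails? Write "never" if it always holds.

3

Check ¬try1 → X crit2 at each position in order: 0 ✓, 1 ✓, 2 ✓.
At position 3 the labels are {crit2} and the next position 4 has {try2}, so ¬try1 → X crit2 is false there. This is the first violation.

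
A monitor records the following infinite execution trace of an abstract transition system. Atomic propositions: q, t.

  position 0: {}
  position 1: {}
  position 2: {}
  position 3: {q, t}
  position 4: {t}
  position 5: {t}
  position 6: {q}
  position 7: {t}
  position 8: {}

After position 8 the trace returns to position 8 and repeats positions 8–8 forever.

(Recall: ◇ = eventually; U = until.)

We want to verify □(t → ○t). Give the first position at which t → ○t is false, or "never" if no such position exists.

Check t → ○t at each position in order: 0 ✓, 1 ✓, 2 ✓, 3 ✓, 4 ✓.
At position 5 the labels are {t} and the next position 6 has {q}, so t → ○t is false there. This is the first violation.

5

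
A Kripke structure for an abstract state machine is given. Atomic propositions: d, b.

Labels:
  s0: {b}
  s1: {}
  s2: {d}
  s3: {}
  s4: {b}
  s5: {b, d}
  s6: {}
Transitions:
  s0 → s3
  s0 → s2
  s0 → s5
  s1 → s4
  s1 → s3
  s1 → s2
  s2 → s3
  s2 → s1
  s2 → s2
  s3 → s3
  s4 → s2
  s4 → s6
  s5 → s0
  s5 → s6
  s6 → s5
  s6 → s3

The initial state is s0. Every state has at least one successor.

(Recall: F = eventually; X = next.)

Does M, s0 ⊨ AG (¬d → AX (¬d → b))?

States satisfying ¬d → AX (¬d → b): {s2, s5}.
States satisfying AG (¬d → AX (¬d → b)): ∅.
s0 is reachable from s0 and violates ¬d → AX (¬d → b), so AG fails at s0.
s0 ∉ Sat(AG (¬d → AX (¬d → b))).

Violated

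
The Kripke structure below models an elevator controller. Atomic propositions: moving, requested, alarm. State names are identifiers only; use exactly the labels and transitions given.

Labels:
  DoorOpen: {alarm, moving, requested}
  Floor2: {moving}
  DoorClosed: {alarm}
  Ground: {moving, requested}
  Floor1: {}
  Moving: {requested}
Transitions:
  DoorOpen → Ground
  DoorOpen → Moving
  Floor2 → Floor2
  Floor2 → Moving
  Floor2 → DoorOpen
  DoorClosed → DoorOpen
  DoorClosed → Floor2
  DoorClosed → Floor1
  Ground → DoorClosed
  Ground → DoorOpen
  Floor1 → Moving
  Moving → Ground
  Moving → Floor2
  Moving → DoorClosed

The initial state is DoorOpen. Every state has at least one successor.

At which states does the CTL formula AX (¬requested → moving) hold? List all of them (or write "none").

{DoorOpen, Floor2, Floor1}

States satisfying ¬requested → moving: {DoorOpen, Floor2, Ground, Moving}.
States satisfying AX (¬requested → moving): {DoorOpen, Floor2, Floor1}.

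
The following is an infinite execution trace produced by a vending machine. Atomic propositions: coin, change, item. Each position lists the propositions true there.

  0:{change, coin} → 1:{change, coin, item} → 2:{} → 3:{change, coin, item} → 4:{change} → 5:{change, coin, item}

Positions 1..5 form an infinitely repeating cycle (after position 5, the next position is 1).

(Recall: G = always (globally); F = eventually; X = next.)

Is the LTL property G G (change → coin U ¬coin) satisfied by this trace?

Holds

G (change → coin U ¬coin) holds at every position 0..5, and those are all positions ever visited, so G G (change → coin U ¬coin) holds.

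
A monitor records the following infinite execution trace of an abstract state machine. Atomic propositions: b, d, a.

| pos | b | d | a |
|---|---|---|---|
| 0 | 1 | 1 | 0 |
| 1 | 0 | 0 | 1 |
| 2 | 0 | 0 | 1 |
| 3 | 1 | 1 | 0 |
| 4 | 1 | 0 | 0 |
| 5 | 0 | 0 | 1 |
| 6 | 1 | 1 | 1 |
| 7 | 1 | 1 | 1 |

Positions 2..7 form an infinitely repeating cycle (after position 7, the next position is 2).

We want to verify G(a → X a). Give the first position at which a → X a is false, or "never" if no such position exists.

Check a → X a at each position in order: 0 ✓, 1 ✓.
At position 2 the labels are {a} and the next position 3 has {b, d}, so a → X a is false there. This is the first violation.

2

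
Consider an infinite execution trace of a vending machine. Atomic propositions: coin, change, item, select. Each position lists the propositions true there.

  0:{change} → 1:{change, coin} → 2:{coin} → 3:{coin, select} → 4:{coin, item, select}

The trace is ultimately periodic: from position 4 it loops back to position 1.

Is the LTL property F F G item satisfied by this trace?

F G item is false at every position 0..4, so it never becomes true and F F G item fails.

Violated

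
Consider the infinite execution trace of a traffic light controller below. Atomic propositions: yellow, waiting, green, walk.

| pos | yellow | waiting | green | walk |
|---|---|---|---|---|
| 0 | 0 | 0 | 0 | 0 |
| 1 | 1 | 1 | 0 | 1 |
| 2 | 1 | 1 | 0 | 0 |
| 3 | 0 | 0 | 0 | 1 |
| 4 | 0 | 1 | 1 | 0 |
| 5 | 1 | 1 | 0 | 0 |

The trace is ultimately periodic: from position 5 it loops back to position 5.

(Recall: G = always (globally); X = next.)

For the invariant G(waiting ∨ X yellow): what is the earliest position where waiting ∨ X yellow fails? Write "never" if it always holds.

3

Check waiting ∨ X yellow at each position in order: 0 ✓, 1 ✓, 2 ✓.
At position 3 the labels are {walk} and the next position 4 has {green, waiting}, so waiting ∨ X yellow is false there. This is the first violation.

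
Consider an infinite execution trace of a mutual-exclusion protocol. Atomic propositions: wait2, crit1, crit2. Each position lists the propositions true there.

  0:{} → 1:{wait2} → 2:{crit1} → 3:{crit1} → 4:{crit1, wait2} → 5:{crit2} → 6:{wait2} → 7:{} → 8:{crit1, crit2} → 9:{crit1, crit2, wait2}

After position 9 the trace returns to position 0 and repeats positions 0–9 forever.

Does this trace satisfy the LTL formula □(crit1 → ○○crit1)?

crit1 → ○○crit1 must hold at every position from 0 onward. It fails at position 3, so □(crit1 → ○○crit1) is false.
Positions where crit1 holds: 2, 3, 4, 8, 9.
Check ○○crit1 at each: 2→ok, 3→fails, 4→fails, 8→fails, 9→fails.

Violated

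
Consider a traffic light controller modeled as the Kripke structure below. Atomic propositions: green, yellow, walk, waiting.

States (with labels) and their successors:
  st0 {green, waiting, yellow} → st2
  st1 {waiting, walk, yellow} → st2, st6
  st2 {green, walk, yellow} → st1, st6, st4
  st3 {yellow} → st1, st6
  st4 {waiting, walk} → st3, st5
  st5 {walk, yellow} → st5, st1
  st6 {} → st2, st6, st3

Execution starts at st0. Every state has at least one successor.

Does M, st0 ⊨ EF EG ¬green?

Yes

States satisfying EG ¬green: {st1, st3, st4, st5, st6}.
States satisfying EF EG ¬green: {st0, st1, st2, st3, st4, st5, st6}.
Some path from st0 reaches a state where EG ¬green holds.
st0 ∈ Sat(EF EG ¬green).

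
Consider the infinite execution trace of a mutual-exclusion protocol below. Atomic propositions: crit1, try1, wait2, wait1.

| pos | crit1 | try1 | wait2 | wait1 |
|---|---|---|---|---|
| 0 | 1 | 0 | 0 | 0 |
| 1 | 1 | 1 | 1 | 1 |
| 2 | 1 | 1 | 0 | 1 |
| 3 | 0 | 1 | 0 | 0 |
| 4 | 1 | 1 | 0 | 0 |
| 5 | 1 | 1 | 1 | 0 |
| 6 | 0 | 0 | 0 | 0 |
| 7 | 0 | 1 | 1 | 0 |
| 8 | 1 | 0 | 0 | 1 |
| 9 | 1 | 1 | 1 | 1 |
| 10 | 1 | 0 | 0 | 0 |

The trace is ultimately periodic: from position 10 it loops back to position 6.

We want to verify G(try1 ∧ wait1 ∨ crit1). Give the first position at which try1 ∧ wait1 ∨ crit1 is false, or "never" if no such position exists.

3

Check try1 ∧ wait1 ∨ crit1 at each position in order: 0 ✓, 1 ✓, 2 ✓.
At position 3 the labels are {try1}, so try1 ∧ wait1 ∨ crit1 is false there. This is the first violation.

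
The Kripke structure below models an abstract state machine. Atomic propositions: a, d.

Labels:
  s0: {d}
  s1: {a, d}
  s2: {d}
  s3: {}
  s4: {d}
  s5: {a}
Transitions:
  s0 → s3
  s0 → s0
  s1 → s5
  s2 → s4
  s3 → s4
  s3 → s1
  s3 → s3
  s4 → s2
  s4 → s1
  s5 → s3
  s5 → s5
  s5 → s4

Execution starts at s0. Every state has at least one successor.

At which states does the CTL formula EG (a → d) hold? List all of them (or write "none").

{s0, s2, s3, s4}

States satisfying a → d: {s0, s1, s2, s3, s4}.
States satisfying EG (a → d): {s0, s2, s3, s4}.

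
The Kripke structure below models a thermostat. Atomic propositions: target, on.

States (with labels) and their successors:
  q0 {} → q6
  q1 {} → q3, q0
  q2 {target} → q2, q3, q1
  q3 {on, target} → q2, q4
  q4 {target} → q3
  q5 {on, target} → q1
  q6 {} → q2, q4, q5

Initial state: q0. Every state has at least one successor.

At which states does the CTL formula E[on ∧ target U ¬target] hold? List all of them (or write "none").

{q0, q1, q5, q6}

States satisfying on ∧ target: {q3, q5}.
States satisfying ¬target: {q0, q1, q6}.
States satisfying E[on ∧ target U ¬target]: {q0, q1, q5, q6}.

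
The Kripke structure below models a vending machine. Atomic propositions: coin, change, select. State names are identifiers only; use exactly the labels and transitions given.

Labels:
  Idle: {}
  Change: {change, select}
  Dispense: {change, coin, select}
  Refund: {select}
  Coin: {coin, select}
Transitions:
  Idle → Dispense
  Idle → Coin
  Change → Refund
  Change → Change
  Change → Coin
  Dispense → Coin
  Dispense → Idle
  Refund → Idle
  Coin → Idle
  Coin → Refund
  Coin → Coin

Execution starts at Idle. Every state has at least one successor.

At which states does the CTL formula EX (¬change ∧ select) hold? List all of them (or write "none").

States satisfying ¬change ∧ select: {Refund, Coin}.
States satisfying EX (¬change ∧ select): {Idle, Change, Dispense, Coin}.

{Idle, Change, Dispense, Coin}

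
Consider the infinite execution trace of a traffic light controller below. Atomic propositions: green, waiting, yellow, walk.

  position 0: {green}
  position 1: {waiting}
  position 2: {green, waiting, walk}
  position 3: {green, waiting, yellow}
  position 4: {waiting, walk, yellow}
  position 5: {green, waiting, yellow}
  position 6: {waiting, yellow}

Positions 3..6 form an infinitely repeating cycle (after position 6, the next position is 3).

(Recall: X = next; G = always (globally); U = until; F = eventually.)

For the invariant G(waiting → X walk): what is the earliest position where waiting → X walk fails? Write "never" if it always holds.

Check waiting → X walk at each position in order: 0 ✓, 1 ✓.
At position 2 the labels are {green, waiting, walk} and the next position 3 has {green, waiting, yellow}, so waiting → X walk is false there. This is the first violation.

2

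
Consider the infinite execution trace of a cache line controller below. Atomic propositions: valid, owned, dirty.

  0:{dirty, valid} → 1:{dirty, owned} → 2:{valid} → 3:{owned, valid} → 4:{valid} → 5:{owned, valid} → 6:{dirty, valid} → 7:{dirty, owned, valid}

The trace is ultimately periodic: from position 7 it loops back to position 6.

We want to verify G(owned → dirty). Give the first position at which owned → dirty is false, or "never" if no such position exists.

Check owned → dirty at each position in order: 0 ✓, 1 ✓, 2 ✓.
At position 3 the labels are {owned, valid}, so owned → dirty is false there. This is the first violation.

3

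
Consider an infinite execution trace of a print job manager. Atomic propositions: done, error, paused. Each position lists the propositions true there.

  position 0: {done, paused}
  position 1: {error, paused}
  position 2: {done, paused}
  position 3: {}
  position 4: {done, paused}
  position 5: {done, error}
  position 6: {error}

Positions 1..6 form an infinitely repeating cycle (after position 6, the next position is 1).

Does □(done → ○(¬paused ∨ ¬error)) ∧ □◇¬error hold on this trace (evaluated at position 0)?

done → ○(¬paused ∨ ¬error) must hold at every position from 0 onward. It fails at position 0, so □(done → ○(¬paused ∨ ¬error)) is false.
Positions where done holds: 0, 2, 4, 5.
Check ○(¬paused ∨ ¬error) at each: 0→fails, 2→ok, 4→ok, 5→ok.
◇¬error holds at every position 0..6, and those are all positions ever visited, so □◇¬error holds.
At position 0: □(done → ○(¬paused ∨ ¬error)) is false; □◇¬error is true; so □(done → ○(¬paused ∨ ¬error)) ∧ □◇¬error is false.

No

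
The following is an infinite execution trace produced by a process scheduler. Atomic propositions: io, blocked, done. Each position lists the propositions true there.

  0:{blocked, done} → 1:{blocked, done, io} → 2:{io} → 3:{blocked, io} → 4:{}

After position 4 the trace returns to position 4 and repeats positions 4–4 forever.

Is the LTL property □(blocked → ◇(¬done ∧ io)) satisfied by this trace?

Yes

blocked → ◇(¬done ∧ io) holds at every position 0..4, and those are all positions ever visited, so □(blocked → ◇(¬done ∧ io)) holds.
Positions where blocked holds: 0, 1, 3.
Check ◇(¬done ∧ io) at each: 0→ok, 1→ok, 3→ok.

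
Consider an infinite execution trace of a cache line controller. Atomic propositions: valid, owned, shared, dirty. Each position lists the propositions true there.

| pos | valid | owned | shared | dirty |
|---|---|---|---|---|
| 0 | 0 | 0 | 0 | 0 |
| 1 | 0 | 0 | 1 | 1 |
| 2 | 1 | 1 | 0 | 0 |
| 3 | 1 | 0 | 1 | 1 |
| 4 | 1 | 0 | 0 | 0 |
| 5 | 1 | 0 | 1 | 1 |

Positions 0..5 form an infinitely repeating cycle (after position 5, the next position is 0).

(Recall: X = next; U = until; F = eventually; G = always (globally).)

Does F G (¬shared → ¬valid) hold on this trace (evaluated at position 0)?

Violated

G (¬shared → ¬valid) is false at every position 0..5, so it never becomes true and F G (¬shared → ¬valid) fails.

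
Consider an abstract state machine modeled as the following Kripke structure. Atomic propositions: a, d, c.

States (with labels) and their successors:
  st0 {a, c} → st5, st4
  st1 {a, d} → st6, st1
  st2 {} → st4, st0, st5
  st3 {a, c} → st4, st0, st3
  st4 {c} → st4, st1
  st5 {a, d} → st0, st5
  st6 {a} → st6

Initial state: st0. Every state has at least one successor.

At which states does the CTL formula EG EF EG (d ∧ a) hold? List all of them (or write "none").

States satisfying EF EG (d ∧ a): {st0, st1, st2, st3, st4, st5}.
States satisfying EG EF EG (d ∧ a): {st0, st1, st2, st3, st4, st5}.

{st0, st1, st2, st3, st4, st5}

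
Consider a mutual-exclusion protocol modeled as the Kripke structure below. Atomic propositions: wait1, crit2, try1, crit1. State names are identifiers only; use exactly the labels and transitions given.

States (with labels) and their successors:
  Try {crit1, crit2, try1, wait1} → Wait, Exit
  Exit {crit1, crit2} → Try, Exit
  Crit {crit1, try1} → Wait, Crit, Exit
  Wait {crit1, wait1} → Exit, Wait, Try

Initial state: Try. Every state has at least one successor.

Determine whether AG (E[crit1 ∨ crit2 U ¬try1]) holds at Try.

Holds

States satisfying E[crit1 ∨ crit2 U ¬try1]: {Try, Exit, Crit, Wait}.
States satisfying AG (E[crit1 ∨ crit2 U ¬try1]): {Try, Exit, Crit, Wait}.
Every state reachable from Try satisfies E[crit1 ∨ crit2 U ¬try1].
Try ∈ Sat(AG (E[crit1 ∨ crit2 U ¬try1])).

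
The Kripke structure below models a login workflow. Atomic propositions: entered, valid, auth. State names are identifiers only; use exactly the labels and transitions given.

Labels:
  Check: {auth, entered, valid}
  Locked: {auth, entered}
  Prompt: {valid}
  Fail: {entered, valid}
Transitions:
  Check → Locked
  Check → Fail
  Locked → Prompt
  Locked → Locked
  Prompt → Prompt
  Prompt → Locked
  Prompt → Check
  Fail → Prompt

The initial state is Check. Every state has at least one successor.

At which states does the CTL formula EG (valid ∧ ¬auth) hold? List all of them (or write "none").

{Prompt, Fail}

States satisfying valid ∧ ¬auth: {Prompt, Fail}.
States satisfying EG (valid ∧ ¬auth): {Prompt, Fail}.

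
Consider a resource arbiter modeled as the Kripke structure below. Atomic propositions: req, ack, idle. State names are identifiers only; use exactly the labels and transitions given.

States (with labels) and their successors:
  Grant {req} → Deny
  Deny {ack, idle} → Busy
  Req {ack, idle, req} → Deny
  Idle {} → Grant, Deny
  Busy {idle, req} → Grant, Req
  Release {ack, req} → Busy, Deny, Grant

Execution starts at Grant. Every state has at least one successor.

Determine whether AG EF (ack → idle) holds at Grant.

States satisfying EF (ack → idle): {Grant, Deny, Req, Idle, Busy, Release}.
States satisfying AG EF (ack → idle): {Grant, Deny, Req, Idle, Busy, Release}.
Every state reachable from Grant satisfies EF (ack → idle).
Grant ∈ Sat(AG EF (ack → idle)).

Satisfied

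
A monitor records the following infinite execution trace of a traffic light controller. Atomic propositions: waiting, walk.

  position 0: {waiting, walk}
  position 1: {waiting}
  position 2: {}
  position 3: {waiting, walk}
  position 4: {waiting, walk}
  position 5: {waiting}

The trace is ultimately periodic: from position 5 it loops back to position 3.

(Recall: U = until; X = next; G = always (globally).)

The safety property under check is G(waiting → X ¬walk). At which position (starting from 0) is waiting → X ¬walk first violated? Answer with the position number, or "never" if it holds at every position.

3

Check waiting → X ¬walk at each position in order: 0 ✓, 1 ✓, 2 ✓.
At position 3 the labels are {waiting, walk} and the next position 4 has {waiting, walk}, so waiting → X ¬walk is false there. This is the first violation.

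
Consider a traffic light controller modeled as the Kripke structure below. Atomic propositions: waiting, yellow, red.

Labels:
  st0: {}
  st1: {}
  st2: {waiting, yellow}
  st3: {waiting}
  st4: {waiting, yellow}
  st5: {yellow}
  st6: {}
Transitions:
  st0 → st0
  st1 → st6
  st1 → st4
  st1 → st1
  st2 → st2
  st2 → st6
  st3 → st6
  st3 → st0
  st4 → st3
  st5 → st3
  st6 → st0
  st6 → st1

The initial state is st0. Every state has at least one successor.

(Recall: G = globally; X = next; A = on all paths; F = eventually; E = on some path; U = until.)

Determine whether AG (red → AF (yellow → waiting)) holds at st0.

Satisfied

States satisfying red → AF (yellow → waiting): {st0, st1, st2, st3, st4, st5, st6}.
States satisfying AG (red → AF (yellow → waiting)): {st0, st1, st2, st3, st4, st5, st6}.
Every state reachable from st0 satisfies red → AF (yellow → waiting).
st0 ∈ Sat(AG (red → AF (yellow → waiting))).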